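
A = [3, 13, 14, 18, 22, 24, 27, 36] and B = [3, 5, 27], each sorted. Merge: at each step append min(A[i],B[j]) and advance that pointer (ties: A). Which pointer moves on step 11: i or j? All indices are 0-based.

[i=0,j=0] A[i]=3<=B[j]=3 take 3 → i++
[i=1,j=0] A[i]=13>B[j]=3 take 3 → j++
[i=1,j=1] A[i]=13>B[j]=5 take 5 → j++
[i=1,j=2] A[i]=13<=B[j]=27 take 13 → i++
[i=2,j=2] A[i]=14<=B[j]=27 take 14 → i++
[i=3,j=2] A[i]=18<=B[j]=27 take 18 → i++
[i=4,j=2] A[i]=22<=B[j]=27 take 22 → i++
[i=5,j=2] A[i]=24<=B[j]=27 take 24 → i++
[i=6,j=2] A[i]=27<=B[j]=27 take 27 → i++
[i=7,j=2] A[i]=36>B[j]=27 take 27 → j++
[i=7,j=3] B done, take A[i]=36 → i++

i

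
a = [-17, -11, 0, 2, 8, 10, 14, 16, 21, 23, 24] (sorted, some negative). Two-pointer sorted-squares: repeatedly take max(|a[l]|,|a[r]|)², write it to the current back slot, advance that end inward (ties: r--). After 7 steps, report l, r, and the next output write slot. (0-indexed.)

l=2, r=5, next write slot=3

[0,10] |-17|<=|24| out[10]=576 → r--
[0,9] |-17|<=|23| out[9]=529 → r--
[0,8] |-17|<=|21| out[8]=441 → r--
[0,7] |-17|>|16| out[7]=289 → l++
[1,7] |-11|<=|16| out[6]=256 → r--
[1,6] |-11|<=|14| out[5]=196 → r--
[1,5] |-11|>|10| out[4]=121 → l++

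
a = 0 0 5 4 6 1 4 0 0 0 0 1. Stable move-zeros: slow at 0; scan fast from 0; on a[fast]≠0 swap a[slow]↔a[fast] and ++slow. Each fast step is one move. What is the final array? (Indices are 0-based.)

slow=0 fast=0: a[fast]=0, fast++
slow=0 fast=1: a[fast]=0, fast++
slow=0 fast=2: a[fast]=5≠0 swap→a[0]=5, slow++,fast++
slow=1 fast=3: a[fast]=4≠0 swap→a[1]=4, slow++,fast++
slow=2 fast=4: a[fast]=6≠0 swap→a[2]=6, slow++,fast++
slow=3 fast=5: a[fast]=1≠0 swap→a[3]=1, slow++,fast++
slow=4 fast=6: a[fast]=4≠0 swap→a[4]=4, slow++,fast++
slow=5 fast=7: a[fast]=0, fast++
slow=5 fast=8: a[fast]=0, fast++
slow=5 fast=9: a[fast]=0, fast++
slow=5 fast=10: a[fast]=0, fast++
slow=5 fast=11: a[fast]=1≠0 swap→a[5]=1, slow++,fast++

[5, 4, 6, 1, 4, 1, 0, 0, 0, 0, 0, 0]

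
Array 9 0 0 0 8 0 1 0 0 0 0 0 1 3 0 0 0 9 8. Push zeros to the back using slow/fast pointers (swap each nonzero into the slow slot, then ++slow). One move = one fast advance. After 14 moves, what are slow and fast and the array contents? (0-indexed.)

slow=5, fast=14, a=[9, 8, 1, 1, 3, 0, 0, 0, 0, 0, 0, 0, 0, 0, 0, 0, 0, 9, 8]

(s=0,f=0) a[fast]=9≠0 swap→a[0]=9 → slow++,fast++
(s=1,f=1) a[fast]=0 → fast++
(s=1,f=2) a[fast]=0 → fast++
(s=1,f=3) a[fast]=0 → fast++
(s=1,f=4) a[fast]=8≠0 swap→a[1]=8 → slow++,fast++
(s=2,f=5) a[fast]=0 → fast++
(s=2,f=6) a[fast]=1≠0 swap→a[2]=1 → slow++,fast++
(s=3,f=7) a[fast]=0 → fast++
(s=3,f=8) a[fast]=0 → fast++
(s=3,f=9) a[fast]=0 → fast++
(s=3,f=10) a[fast]=0 → fast++
(s=3,f=11) a[fast]=0 → fast++
(s=3,f=12) a[fast]=1≠0 swap→a[3]=1 → slow++,fast++
(s=4,f=13) a[fast]=3≠0 swap→a[4]=3 → slow++,fast++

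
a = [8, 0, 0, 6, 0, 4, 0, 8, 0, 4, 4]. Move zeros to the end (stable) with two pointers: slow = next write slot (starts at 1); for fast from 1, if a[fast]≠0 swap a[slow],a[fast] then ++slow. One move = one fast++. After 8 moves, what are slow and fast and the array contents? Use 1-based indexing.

slow=5, fast=9, a=[8, 6, 4, 8, 0, 0, 0, 0, 0, 4, 4]

(s=1,f=1) a[fast]=8≠0 swap→a[1]=8 → slow++,fast++
(s=2,f=2) a[fast]=0 → fast++
(s=2,f=3) a[fast]=0 → fast++
(s=2,f=4) a[fast]=6≠0 swap→a[2]=6 → slow++,fast++
(s=3,f=5) a[fast]=0 → fast++
(s=3,f=6) a[fast]=4≠0 swap→a[3]=4 → slow++,fast++
(s=4,f=7) a[fast]=0 → fast++
(s=4,f=8) a[fast]=8≠0 swap→a[4]=8 → slow++,fast++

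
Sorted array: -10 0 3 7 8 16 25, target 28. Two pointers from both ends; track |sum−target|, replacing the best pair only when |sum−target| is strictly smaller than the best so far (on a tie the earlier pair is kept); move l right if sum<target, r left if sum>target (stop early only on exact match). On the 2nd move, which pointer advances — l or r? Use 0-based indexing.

l

l=0 r=6: -10+25=15 d=13 *, l++
l=1 r=6: 0+25=25 d=3 *, l++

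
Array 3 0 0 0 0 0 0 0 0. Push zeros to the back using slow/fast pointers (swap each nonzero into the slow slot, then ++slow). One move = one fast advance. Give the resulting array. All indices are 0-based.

[3, 0, 0, 0, 0, 0, 0, 0, 0]

(s=0,f=0) a[fast]=3≠0 swap→a[0]=3 → slow++,fast++
(s=1,f=1) a[fast]=0 → fast++
(s=1,f=2) a[fast]=0 → fast++
(s=1,f=3) a[fast]=0 → fast++
(s=1,f=4) a[fast]=0 → fast++
(s=1,f=5) a[fast]=0 → fast++
(s=1,f=6) a[fast]=0 → fast++
(s=1,f=7) a[fast]=0 → fast++
(s=1,f=8) a[fast]=0 → fast++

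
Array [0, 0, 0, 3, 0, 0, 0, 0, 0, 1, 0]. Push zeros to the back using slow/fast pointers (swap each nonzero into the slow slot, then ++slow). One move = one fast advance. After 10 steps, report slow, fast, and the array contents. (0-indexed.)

slow=0 fast=0: a[fast]=0, fast++
slow=0 fast=1: a[fast]=0, fast++
slow=0 fast=2: a[fast]=0, fast++
slow=0 fast=3: a[fast]=3≠0 swap→a[0]=3, slow++,fast++
slow=1 fast=4: a[fast]=0, fast++
slow=1 fast=5: a[fast]=0, fast++
slow=1 fast=6: a[fast]=0, fast++
slow=1 fast=7: a[fast]=0, fast++
slow=1 fast=8: a[fast]=0, fast++
slow=1 fast=9: a[fast]=1≠0 swap→a[1]=1, slow++,fast++

slow=2, fast=10, a=[3, 1, 0, 0, 0, 0, 0, 0, 0, 0, 0]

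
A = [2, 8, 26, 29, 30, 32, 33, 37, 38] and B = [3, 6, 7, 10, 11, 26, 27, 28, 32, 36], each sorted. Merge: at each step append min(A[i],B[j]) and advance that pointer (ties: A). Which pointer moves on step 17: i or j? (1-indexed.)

[i=1,j=1] A[i]=2<=B[j]=3 take 2 → i++
[i=2,j=1] A[i]=8>B[j]=3 take 3 → j++
[i=2,j=2] A[i]=8>B[j]=6 take 6 → j++
[i=2,j=3] A[i]=8>B[j]=7 take 7 → j++
[i=2,j=4] A[i]=8<=B[j]=10 take 8 → i++
[i=3,j=4] A[i]=26>B[j]=10 take 10 → j++
[i=3,j=5] A[i]=26>B[j]=11 take 11 → j++
[i=3,j=6] A[i]=26<=B[j]=26 take 26 → i++
[i=4,j=6] A[i]=29>B[j]=26 take 26 → j++
[i=4,j=7] A[i]=29>B[j]=27 take 27 → j++
[i=4,j=8] A[i]=29>B[j]=28 take 28 → j++
[i=4,j=9] A[i]=29<=B[j]=32 take 29 → i++
[i=5,j=9] A[i]=30<=B[j]=32 take 30 → i++
[i=6,j=9] A[i]=32<=B[j]=32 take 32 → i++
[i=7,j=9] A[i]=33>B[j]=32 take 32 → j++
[i=7,j=10] A[i]=33<=B[j]=36 take 33 → i++
[i=8,j=10] A[i]=37>B[j]=36 take 36 → j++

j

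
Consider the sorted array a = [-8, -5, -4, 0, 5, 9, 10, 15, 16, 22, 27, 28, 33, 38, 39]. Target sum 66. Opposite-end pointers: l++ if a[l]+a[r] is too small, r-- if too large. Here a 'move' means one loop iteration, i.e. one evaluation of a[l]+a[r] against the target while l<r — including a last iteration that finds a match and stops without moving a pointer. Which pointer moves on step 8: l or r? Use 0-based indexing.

l

l=0 r=14: -8+39=31 <66, l++
l=1 r=14: -5+39=34 <66, l++
l=2 r=14: -4+39=35 <66, l++
l=3 r=14: 0+39=39 <66, l++
l=4 r=14: 5+39=44 <66, l++
l=5 r=14: 9+39=48 <66, l++
l=6 r=14: 10+39=49 <66, l++
l=7 r=14: 15+39=54 <66, l++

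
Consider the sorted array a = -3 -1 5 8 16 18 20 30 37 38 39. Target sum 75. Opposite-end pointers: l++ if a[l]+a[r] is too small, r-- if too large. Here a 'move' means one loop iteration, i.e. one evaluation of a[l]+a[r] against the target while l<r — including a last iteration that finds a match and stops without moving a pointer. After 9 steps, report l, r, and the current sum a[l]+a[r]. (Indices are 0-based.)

[0,10] -3+39=36 <75 → l++
[1,10] -1+39=38 <75 → l++
[2,10] 5+39=44 <75 → l++
[3,10] 8+39=47 <75 → l++
[4,10] 16+39=55 <75 → l++
[5,10] 18+39=57 <75 → l++
[6,10] 20+39=59 <75 → l++
[7,10] 30+39=69 <75 → l++
[8,10] 37+39=76 >75 → r--

l=8, r=9, sum=75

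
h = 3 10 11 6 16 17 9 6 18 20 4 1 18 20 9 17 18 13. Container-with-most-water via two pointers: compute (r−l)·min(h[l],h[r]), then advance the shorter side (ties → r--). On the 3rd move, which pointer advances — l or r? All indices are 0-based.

l=0 r=17: min(3,13)*17=51 best=51 *, l++
l=1 r=17: min(10,13)*16=160 best=160 *, l++
l=2 r=17: min(11,13)*15=165 best=165 *, l++

l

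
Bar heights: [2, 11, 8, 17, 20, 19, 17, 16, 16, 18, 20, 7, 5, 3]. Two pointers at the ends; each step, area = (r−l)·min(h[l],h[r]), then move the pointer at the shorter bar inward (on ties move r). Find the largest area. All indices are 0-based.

max area = 120

[0,13] min(2,3)*13=26 best=26 * → l++
[1,13] min(11,3)*12=36 best=36 * → r--
[1,12] min(11,5)*11=55 best=55 * → r--
[1,11] min(11,7)*10=70 best=70 * → r--
[1,10] min(11,20)*9=99 best=99 * → l++
[2,10] min(8,20)*8=64 best=99 → l++
[3,10] min(17,20)*7=119 best=119 * → l++
[4,10] min(20,20)*6=120 best=120 * → r--
[4,9] min(20,18)*5=90 best=120 → r--
[4,8] min(20,16)*4=64 best=120 → r--
[4,7] min(20,16)*3=48 best=120 → r--
[4,6] min(20,17)*2=34 best=120 → r--
[4,5] min(20,19)*1=19 best=120 → r--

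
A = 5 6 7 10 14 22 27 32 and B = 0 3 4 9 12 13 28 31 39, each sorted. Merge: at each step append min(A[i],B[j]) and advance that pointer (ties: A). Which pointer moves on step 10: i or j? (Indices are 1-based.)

j

i=1 j=1: A[i]=5>B[j]=0 take 0, j++
i=1 j=2: A[i]=5>B[j]=3 take 3, j++
i=1 j=3: A[i]=5>B[j]=4 take 4, j++
i=1 j=4: A[i]=5<=B[j]=9 take 5, i++
i=2 j=4: A[i]=6<=B[j]=9 take 6, i++
i=3 j=4: A[i]=7<=B[j]=9 take 7, i++
i=4 j=4: A[i]=10>B[j]=9 take 9, j++
i=4 j=5: A[i]=10<=B[j]=12 take 10, i++
i=5 j=5: A[i]=14>B[j]=12 take 12, j++
i=5 j=6: A[i]=14>B[j]=13 take 13, j++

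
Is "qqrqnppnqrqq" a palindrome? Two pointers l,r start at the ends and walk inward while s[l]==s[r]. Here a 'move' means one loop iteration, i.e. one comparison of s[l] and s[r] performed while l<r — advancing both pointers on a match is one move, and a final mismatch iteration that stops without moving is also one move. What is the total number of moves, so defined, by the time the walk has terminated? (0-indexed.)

6 moves

[0,11] 'q'=='q' → l++,r--
[1,10] 'q'=='q' → l++,r--
[2,9] 'r'=='r' → l++,r--
[3,8] 'q'=='q' → l++,r--
[4,7] 'n'=='n' → l++,r--
[5,6] 'p'=='p' → l++,r--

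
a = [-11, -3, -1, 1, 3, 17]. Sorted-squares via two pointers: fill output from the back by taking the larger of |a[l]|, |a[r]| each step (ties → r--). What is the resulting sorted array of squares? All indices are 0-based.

l=0 r=5: |-11|<=|17| out[5]=289, r--
l=0 r=4: |-11|>|3| out[4]=121, l++
l=1 r=4: |-3|<=|3| out[3]=9, r--
l=1 r=3: |-3|>|1| out[2]=9, l++
l=2 r=3: |-1|<=|1| out[1]=1, r--
l=2 r=2: |-1|<=|-1| out[0]=1, r--

[1, 1, 9, 9, 121, 289]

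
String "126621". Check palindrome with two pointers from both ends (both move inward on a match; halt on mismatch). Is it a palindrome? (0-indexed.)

palindrome

[0,5] '1'=='1' → l++,r--
[1,4] '2'=='2' → l++,r--
[2,3] '6'=='6' → l++,r--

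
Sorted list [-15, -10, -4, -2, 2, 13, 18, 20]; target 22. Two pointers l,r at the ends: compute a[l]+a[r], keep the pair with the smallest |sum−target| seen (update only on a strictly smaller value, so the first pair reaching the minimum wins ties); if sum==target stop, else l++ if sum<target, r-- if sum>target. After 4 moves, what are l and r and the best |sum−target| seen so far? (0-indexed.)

l=4, r=7, best |Δ|=4

[0,7] -15+20=5 d=17 * → l++
[1,7] -10+20=10 d=12 * → l++
[2,7] -4+20=16 d=6 * → l++
[3,7] -2+20=18 d=4 * → l++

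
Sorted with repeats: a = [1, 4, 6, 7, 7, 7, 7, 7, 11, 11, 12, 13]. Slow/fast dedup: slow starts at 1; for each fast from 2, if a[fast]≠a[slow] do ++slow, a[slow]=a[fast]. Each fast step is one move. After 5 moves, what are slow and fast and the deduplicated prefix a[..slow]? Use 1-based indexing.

slow=4, fast=7, prefix=[1, 4, 6, 7]

slow=1 fast=2: a[fast]=4≠a[slow]=1 write a[2]=4, slow++,fast++
slow=2 fast=3: a[fast]=6≠a[slow]=4 write a[3]=6, slow++,fast++
slow=3 fast=4: a[fast]=7≠a[slow]=6 write a[4]=7, slow++,fast++
slow=4 fast=5: a[fast]=7=a[slow] dup, fast++
slow=4 fast=6: a[fast]=7=a[slow] dup, fast++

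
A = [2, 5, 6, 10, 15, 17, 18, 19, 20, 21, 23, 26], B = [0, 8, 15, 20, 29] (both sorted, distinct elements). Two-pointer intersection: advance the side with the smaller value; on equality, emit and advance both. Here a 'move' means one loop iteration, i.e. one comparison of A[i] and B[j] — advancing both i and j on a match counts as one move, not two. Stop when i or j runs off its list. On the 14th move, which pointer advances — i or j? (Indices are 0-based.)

[i=0,j=0] 2>0 → j++
[i=0,j=1] 2<8 → i++
[i=1,j=1] 5<8 → i++
[i=2,j=1] 6<8 → i++
[i=3,j=1] 10>8 → j++
[i=3,j=2] 10<15 → i++
[i=4,j=2] 15==15 emit → i++,j++
[i=5,j=3] 17<20 → i++
[i=6,j=3] 18<20 → i++
[i=7,j=3] 19<20 → i++
[i=8,j=3] 20==20 emit → i++,j++
[i=9,j=4] 21<29 → i++
[i=10,j=4] 23<29 → i++
[i=11,j=4] 26<29 → i++

i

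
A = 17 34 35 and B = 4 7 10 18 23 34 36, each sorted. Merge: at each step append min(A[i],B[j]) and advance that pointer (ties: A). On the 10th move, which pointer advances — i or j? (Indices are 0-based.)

i=0 j=0: A[i]=17>B[j]=4 take 4, j++
i=0 j=1: A[i]=17>B[j]=7 take 7, j++
i=0 j=2: A[i]=17>B[j]=10 take 10, j++
i=0 j=3: A[i]=17<=B[j]=18 take 17, i++
i=1 j=3: A[i]=34>B[j]=18 take 18, j++
i=1 j=4: A[i]=34>B[j]=23 take 23, j++
i=1 j=5: A[i]=34<=B[j]=34 take 34, i++
i=2 j=5: A[i]=35>B[j]=34 take 34, j++
i=2 j=6: A[i]=35<=B[j]=36 take 35, i++
i=3 j=6: A done, take B[j]=36, j++

j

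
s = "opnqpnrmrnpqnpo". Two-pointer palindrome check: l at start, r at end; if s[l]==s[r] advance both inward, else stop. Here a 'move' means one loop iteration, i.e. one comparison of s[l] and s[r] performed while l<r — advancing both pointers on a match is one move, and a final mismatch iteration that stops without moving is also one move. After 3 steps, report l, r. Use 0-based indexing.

[0,14] 'o'=='o' → l++,r--
[1,13] 'p'=='p' → l++,r--
[2,12] 'n'=='n' → l++,r--

l=3, r=11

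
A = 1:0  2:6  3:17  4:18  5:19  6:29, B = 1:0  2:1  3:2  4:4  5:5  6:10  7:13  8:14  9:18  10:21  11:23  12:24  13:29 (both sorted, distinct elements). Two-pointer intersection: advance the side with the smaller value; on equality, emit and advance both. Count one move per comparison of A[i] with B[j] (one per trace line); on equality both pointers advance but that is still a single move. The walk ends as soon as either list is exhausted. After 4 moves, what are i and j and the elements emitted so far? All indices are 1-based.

i=2, j=5, emitted=[0]

[i=1,j=1] 0==0 emit → i++,j++
[i=2,j=2] 6>1 → j++
[i=2,j=3] 6>2 → j++
[i=2,j=4] 6>4 → j++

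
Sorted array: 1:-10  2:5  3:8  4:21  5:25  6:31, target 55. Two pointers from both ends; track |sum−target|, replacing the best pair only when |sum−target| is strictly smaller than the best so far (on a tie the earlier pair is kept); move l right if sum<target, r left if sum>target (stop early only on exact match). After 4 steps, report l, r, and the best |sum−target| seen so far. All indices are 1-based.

[1,6] -10+31=21 d=34 * → l++
[2,6] 5+31=36 d=19 * → l++
[3,6] 8+31=39 d=16 * → l++
[4,6] 21+31=52 d=3 * → l++

l=5, r=6, best |Δ|=3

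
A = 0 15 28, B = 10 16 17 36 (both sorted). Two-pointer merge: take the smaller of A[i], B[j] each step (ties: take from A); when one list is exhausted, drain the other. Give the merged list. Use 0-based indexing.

[0, 10, 15, 16, 17, 28, 36]

[i=0,j=0] A[i]=0<=B[j]=10 take 0 → i++
[i=1,j=0] A[i]=15>B[j]=10 take 10 → j++
[i=1,j=1] A[i]=15<=B[j]=16 take 15 → i++
[i=2,j=1] A[i]=28>B[j]=16 take 16 → j++
[i=2,j=2] A[i]=28>B[j]=17 take 17 → j++
[i=2,j=3] A[i]=28<=B[j]=36 take 28 → i++
[i=3,j=3] A done, take B[j]=36 → j++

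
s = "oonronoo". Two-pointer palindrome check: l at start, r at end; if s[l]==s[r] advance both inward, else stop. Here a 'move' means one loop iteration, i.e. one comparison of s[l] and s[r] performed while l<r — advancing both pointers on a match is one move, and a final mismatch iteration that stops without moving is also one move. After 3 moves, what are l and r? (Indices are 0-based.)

l=0 r=7: 'o'=='o', l++,r--
l=1 r=6: 'o'=='o', l++,r--
l=2 r=5: 'n'=='n', l++,r--

l=3, r=4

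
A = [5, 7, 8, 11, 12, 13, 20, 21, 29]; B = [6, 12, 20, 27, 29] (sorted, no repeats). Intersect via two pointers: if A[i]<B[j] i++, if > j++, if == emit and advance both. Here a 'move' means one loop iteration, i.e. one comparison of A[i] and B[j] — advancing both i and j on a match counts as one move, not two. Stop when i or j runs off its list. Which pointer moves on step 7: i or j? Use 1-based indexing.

i

[i=1,j=1] 5<6 → i++
[i=2,j=1] 7>6 → j++
[i=2,j=2] 7<12 → i++
[i=3,j=2] 8<12 → i++
[i=4,j=2] 11<12 → i++
[i=5,j=2] 12==12 emit → i++,j++
[i=6,j=3] 13<20 → i++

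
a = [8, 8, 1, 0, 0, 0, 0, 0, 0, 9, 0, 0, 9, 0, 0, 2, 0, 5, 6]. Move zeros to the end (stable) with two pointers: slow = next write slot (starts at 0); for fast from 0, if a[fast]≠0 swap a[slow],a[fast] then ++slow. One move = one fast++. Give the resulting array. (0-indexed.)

[8, 8, 1, 9, 9, 2, 5, 6, 0, 0, 0, 0, 0, 0, 0, 0, 0, 0, 0]

(s=0,f=0) a[fast]=8≠0 swap→a[0]=8 → slow++,fast++
(s=1,f=1) a[fast]=8≠0 swap→a[1]=8 → slow++,fast++
(s=2,f=2) a[fast]=1≠0 swap→a[2]=1 → slow++,fast++
(s=3,f=3) a[fast]=0 → fast++
(s=3,f=4) a[fast]=0 → fast++
(s=3,f=5) a[fast]=0 → fast++
(s=3,f=6) a[fast]=0 → fast++
(s=3,f=7) a[fast]=0 → fast++
(s=3,f=8) a[fast]=0 → fast++
(s=3,f=9) a[fast]=9≠0 swap→a[3]=9 → slow++,fast++
(s=4,f=10) a[fast]=0 → fast++
(s=4,f=11) a[fast]=0 → fast++
(s=4,f=12) a[fast]=9≠0 swap→a[4]=9 → slow++,fast++
(s=5,f=13) a[fast]=0 → fast++
(s=5,f=14) a[fast]=0 → fast++
(s=5,f=15) a[fast]=2≠0 swap→a[5]=2 → slow++,fast++
(s=6,f=16) a[fast]=0 → fast++
(s=6,f=17) a[fast]=5≠0 swap→a[6]=5 → slow++,fast++
(s=7,f=18) a[fast]=6≠0 swap→a[7]=6 → slow++,fast++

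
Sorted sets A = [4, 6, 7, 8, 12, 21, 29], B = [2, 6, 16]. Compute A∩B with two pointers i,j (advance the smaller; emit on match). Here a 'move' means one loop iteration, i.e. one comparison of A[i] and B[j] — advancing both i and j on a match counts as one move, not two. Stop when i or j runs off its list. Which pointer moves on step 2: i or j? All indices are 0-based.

i=0 j=0: 4>2, j++
i=0 j=1: 4<6, i++

i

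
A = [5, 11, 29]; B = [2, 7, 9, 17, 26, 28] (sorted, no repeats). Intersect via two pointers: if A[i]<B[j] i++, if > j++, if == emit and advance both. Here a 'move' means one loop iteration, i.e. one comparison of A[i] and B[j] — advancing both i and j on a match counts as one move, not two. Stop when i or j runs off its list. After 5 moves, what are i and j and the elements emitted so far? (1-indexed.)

[i=1,j=1] 5>2 → j++
[i=1,j=2] 5<7 → i++
[i=2,j=2] 11>7 → j++
[i=2,j=3] 11>9 → j++
[i=2,j=4] 11<17 → i++

i=3, j=4, emitted=[]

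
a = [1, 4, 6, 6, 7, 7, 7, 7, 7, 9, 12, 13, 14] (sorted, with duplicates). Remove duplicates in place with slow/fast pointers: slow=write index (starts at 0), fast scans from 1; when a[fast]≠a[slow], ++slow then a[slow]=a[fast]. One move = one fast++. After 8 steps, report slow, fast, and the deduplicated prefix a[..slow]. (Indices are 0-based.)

slow=3, fast=9, prefix=[1, 4, 6, 7]

slow=0 fast=1: a[fast]=4≠a[slow]=1 write a[1]=4, slow++,fast++
slow=1 fast=2: a[fast]=6≠a[slow]=4 write a[2]=6, slow++,fast++
slow=2 fast=3: a[fast]=6=a[slow] dup, fast++
slow=2 fast=4: a[fast]=7≠a[slow]=6 write a[3]=7, slow++,fast++
slow=3 fast=5: a[fast]=7=a[slow] dup, fast++
slow=3 fast=6: a[fast]=7=a[slow] dup, fast++
slow=3 fast=7: a[fast]=7=a[slow] dup, fast++
slow=3 fast=8: a[fast]=7=a[slow] dup, fast++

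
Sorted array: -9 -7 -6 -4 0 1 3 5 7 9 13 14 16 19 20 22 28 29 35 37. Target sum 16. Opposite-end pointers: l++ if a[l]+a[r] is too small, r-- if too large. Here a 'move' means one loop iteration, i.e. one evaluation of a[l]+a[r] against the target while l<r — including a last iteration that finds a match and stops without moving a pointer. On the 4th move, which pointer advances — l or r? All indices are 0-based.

r

l=0 r=19: -9+37=28 >16, r--
l=0 r=18: -9+35=26 >16, r--
l=0 r=17: -9+29=20 >16, r--
l=0 r=16: -9+28=19 >16, r--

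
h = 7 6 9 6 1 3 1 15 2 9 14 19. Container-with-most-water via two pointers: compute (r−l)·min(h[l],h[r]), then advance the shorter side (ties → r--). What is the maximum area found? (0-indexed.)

max area = 81

[0,11] min(7,19)*11=77 best=77 * → l++
[1,11] min(6,19)*10=60 best=77 → l++
[2,11] min(9,19)*9=81 best=81 * → l++
[3,11] min(6,19)*8=48 best=81 → l++
[4,11] min(1,19)*7=7 best=81 → l++
[5,11] min(3,19)*6=18 best=81 → l++
[6,11] min(1,19)*5=5 best=81 → l++
[7,11] min(15,19)*4=60 best=81 → l++
[8,11] min(2,19)*3=6 best=81 → l++
[9,11] min(9,19)*2=18 best=81 → l++
[10,11] min(14,19)*1=14 best=81 → l++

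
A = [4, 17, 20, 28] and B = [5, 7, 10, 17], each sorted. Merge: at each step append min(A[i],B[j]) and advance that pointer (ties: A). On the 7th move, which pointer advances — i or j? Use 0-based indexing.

[i=0,j=0] A[i]=4<=B[j]=5 take 4 → i++
[i=1,j=0] A[i]=17>B[j]=5 take 5 → j++
[i=1,j=1] A[i]=17>B[j]=7 take 7 → j++
[i=1,j=2] A[i]=17>B[j]=10 take 10 → j++
[i=1,j=3] A[i]=17<=B[j]=17 take 17 → i++
[i=2,j=3] A[i]=20>B[j]=17 take 17 → j++
[i=2,j=4] B done, take A[i]=20 → i++

i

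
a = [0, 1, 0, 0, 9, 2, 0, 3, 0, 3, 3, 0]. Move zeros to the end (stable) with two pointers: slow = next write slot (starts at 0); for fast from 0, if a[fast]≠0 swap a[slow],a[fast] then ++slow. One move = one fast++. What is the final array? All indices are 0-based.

(s=0,f=0) a[fast]=0 → fast++
(s=0,f=1) a[fast]=1≠0 swap→a[0]=1 → slow++,fast++
(s=1,f=2) a[fast]=0 → fast++
(s=1,f=3) a[fast]=0 → fast++
(s=1,f=4) a[fast]=9≠0 swap→a[1]=9 → slow++,fast++
(s=2,f=5) a[fast]=2≠0 swap→a[2]=2 → slow++,fast++
(s=3,f=6) a[fast]=0 → fast++
(s=3,f=7) a[fast]=3≠0 swap→a[3]=3 → slow++,fast++
(s=4,f=8) a[fast]=0 → fast++
(s=4,f=9) a[fast]=3≠0 swap→a[4]=3 → slow++,fast++
(s=5,f=10) a[fast]=3≠0 swap→a[5]=3 → slow++,fast++
(s=6,f=11) a[fast]=0 → fast++

[1, 9, 2, 3, 3, 3, 0, 0, 0, 0, 0, 0]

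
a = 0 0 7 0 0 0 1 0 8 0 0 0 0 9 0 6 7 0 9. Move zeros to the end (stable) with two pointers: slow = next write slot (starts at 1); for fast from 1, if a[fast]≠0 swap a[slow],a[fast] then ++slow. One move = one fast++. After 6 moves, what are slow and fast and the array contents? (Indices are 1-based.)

slow=2, fast=7, a=[7, 0, 0, 0, 0, 0, 1, 0, 8, 0, 0, 0, 0, 9, 0, 6, 7, 0, 9]

(s=1,f=1) a[fast]=0 → fast++
(s=1,f=2) a[fast]=0 → fast++
(s=1,f=3) a[fast]=7≠0 swap→a[1]=7 → slow++,fast++
(s=2,f=4) a[fast]=0 → fast++
(s=2,f=5) a[fast]=0 → fast++
(s=2,f=6) a[fast]=0 → fast++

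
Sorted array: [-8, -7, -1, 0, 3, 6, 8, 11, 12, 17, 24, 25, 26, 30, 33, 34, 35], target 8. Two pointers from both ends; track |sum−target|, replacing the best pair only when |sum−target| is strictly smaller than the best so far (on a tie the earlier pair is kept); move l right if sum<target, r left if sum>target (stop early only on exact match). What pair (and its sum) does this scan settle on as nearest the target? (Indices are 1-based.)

l=1 r=17: -8+35=27 d=19 *, r--
l=1 r=16: -8+34=26 d=18 *, r--
l=1 r=15: -8+33=25 d=17 *, r--
l=1 r=14: -8+30=22 d=14 *, r--
l=1 r=13: -8+26=18 d=10 *, r--
l=1 r=12: -8+25=17 d=9 *, r--
l=1 r=11: -8+24=16 d=8 *, r--
l=1 r=10: -8+17=9 d=1 *, r--
l=1 r=9: -8+12=4 d=4, l++
l=2 r=9: -7+12=5 d=3, l++
l=3 r=9: -1+12=11 d=3, r--
l=3 r=8: -1+11=10 d=2, r--
l=3 r=7: -1+8=7 d=1, l++
l=4 r=7: 0+8=8 d=0 *, stop

pair (0, 8) with sum 8 (|Δ|=0)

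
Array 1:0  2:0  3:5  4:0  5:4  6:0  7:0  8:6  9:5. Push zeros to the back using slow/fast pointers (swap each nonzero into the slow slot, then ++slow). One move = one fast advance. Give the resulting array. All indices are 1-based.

[5, 4, 6, 5, 0, 0, 0, 0, 0]

(s=1,f=1) a[fast]=0 → fast++
(s=1,f=2) a[fast]=0 → fast++
(s=1,f=3) a[fast]=5≠0 swap→a[1]=5 → slow++,fast++
(s=2,f=4) a[fast]=0 → fast++
(s=2,f=5) a[fast]=4≠0 swap→a[2]=4 → slow++,fast++
(s=3,f=6) a[fast]=0 → fast++
(s=3,f=7) a[fast]=0 → fast++
(s=3,f=8) a[fast]=6≠0 swap→a[3]=6 → slow++,fast++
(s=4,f=9) a[fast]=5≠0 swap→a[4]=5 → slow++,fast++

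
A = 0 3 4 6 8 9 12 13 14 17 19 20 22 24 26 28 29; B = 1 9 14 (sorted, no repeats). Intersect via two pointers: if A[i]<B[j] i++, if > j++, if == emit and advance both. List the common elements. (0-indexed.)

i=0 j=0: 0<1, i++
i=1 j=0: 3>1, j++
i=1 j=1: 3<9, i++
i=2 j=1: 4<9, i++
i=3 j=1: 6<9, i++
i=4 j=1: 8<9, i++
i=5 j=1: 9==9 emit, i++,j++
i=6 j=2: 12<14, i++
i=7 j=2: 13<14, i++
i=8 j=2: 14==14 emit, i++,j++

intersection = [9, 14]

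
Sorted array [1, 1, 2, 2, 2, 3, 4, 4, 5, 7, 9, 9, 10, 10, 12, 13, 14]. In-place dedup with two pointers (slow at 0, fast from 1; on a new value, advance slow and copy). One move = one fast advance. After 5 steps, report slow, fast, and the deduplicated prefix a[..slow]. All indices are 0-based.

slow=2, fast=6, prefix=[1, 2, 3]

(s=0,f=1) a[fast]=1=a[slow] dup → fast++
(s=0,f=2) a[fast]=2≠a[slow]=1 write a[1]=2 → slow++,fast++
(s=1,f=3) a[fast]=2=a[slow] dup → fast++
(s=1,f=4) a[fast]=2=a[slow] dup → fast++
(s=1,f=5) a[fast]=3≠a[slow]=2 write a[2]=3 → slow++,fast++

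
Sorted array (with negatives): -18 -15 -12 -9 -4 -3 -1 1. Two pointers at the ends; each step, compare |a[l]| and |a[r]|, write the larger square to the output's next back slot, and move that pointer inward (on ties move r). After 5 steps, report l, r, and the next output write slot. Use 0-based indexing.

l=5, r=7, next write slot=2

l=0 r=7: |-18|>|1| out[7]=324, l++
l=1 r=7: |-15|>|1| out[6]=225, l++
l=2 r=7: |-12|>|1| out[5]=144, l++
l=3 r=7: |-9|>|1| out[4]=81, l++
l=4 r=7: |-4|>|1| out[3]=16, l++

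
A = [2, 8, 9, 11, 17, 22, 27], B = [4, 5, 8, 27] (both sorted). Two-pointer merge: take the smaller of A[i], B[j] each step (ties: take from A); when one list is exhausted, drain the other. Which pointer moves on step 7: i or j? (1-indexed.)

[i=1,j=1] A[i]=2<=B[j]=4 take 2 → i++
[i=2,j=1] A[i]=8>B[j]=4 take 4 → j++
[i=2,j=2] A[i]=8>B[j]=5 take 5 → j++
[i=2,j=3] A[i]=8<=B[j]=8 take 8 → i++
[i=3,j=3] A[i]=9>B[j]=8 take 8 → j++
[i=3,j=4] A[i]=9<=B[j]=27 take 9 → i++
[i=4,j=4] A[i]=11<=B[j]=27 take 11 → i++

i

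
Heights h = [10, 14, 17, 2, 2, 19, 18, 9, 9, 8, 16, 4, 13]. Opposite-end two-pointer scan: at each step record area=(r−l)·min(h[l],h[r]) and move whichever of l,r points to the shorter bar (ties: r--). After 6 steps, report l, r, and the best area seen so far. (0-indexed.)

l=2, r=8, best area=143

l=0 r=12: min(10,13)*12=120 best=120 *, l++
l=1 r=12: min(14,13)*11=143 best=143 *, r--
l=1 r=11: min(14,4)*10=40 best=143, r--
l=1 r=10: min(14,16)*9=126 best=143, l++
l=2 r=10: min(17,16)*8=128 best=143, r--
l=2 r=9: min(17,8)*7=56 best=143, r--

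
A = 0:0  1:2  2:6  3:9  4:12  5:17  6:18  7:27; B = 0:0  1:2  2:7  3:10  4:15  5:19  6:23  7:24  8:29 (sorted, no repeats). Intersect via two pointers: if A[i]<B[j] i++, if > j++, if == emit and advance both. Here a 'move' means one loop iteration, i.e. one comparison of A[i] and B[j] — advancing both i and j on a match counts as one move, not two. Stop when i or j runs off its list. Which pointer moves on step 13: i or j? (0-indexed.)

j

[i=0,j=0] 0==0 emit → i++,j++
[i=1,j=1] 2==2 emit → i++,j++
[i=2,j=2] 6<7 → i++
[i=3,j=2] 9>7 → j++
[i=3,j=3] 9<10 → i++
[i=4,j=3] 12>10 → j++
[i=4,j=4] 12<15 → i++
[i=5,j=4] 17>15 → j++
[i=5,j=5] 17<19 → i++
[i=6,j=5] 18<19 → i++
[i=7,j=5] 27>19 → j++
[i=7,j=6] 27>23 → j++
[i=7,j=7] 27>24 → j++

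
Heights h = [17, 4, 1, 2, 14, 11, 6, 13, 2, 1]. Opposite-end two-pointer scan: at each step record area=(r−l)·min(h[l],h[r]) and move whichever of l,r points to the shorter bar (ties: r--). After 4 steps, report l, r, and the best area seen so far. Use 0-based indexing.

l=0, r=5, best area=91

[0,9] min(17,1)*9=9 best=9 * → r--
[0,8] min(17,2)*8=16 best=16 * → r--
[0,7] min(17,13)*7=91 best=91 * → r--
[0,6] min(17,6)*6=36 best=91 → r--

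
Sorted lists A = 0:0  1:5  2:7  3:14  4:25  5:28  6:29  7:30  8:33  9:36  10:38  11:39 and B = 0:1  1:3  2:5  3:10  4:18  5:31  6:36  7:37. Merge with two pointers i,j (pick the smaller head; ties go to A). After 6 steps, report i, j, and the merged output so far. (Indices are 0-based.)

i=3, j=3, merged so far=[0, 1, 3, 5, 5, 7]

[i=0,j=0] A[i]=0<=B[j]=1 take 0 → i++
[i=1,j=0] A[i]=5>B[j]=1 take 1 → j++
[i=1,j=1] A[i]=5>B[j]=3 take 3 → j++
[i=1,j=2] A[i]=5<=B[j]=5 take 5 → i++
[i=2,j=2] A[i]=7>B[j]=5 take 5 → j++
[i=2,j=3] A[i]=7<=B[j]=10 take 7 → i++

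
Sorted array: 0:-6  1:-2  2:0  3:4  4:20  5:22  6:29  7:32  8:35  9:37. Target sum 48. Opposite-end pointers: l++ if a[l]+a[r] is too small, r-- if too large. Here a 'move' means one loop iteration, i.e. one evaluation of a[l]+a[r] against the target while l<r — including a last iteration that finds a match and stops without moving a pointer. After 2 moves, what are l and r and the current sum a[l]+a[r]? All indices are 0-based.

l=2, r=9, sum=37

[0,9] -6+37=31 <48 → l++
[1,9] -2+37=35 <48 → l++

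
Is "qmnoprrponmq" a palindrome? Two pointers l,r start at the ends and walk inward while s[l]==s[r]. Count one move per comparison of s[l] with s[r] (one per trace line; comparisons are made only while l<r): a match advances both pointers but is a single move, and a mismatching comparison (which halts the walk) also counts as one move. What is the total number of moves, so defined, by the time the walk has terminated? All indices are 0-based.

6 moves

l=0 r=11: 'q'=='q', l++,r--
l=1 r=10: 'm'=='m', l++,r--
l=2 r=9: 'n'=='n', l++,r--
l=3 r=8: 'o'=='o', l++,r--
l=4 r=7: 'p'=='p', l++,r--
l=5 r=6: 'r'=='r', l++,r--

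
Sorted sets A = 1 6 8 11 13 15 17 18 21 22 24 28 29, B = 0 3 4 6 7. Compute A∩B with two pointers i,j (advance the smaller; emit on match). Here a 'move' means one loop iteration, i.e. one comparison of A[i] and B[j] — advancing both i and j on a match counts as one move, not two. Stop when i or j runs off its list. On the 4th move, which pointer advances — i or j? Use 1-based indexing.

[i=1,j=1] 1>0 → j++
[i=1,j=2] 1<3 → i++
[i=2,j=2] 6>3 → j++
[i=2,j=3] 6>4 → j++

j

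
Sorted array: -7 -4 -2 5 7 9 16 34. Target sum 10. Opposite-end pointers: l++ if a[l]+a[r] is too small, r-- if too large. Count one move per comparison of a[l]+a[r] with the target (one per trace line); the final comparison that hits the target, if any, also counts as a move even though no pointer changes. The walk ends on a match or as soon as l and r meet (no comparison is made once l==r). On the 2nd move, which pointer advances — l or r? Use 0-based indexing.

l=0 r=7: -7+34=27 >10, r--
l=0 r=6: -7+16=9 <10, l++

l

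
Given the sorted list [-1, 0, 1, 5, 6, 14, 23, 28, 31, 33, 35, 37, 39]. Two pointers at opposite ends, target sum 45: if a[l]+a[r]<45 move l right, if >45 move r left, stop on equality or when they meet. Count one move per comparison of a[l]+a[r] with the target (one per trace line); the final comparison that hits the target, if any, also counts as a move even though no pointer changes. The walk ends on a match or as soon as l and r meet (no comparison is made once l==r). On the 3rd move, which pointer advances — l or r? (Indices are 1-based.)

l

l=1 r=13: -1+39=38 <45, l++
l=2 r=13: 0+39=39 <45, l++
l=3 r=13: 1+39=40 <45, l++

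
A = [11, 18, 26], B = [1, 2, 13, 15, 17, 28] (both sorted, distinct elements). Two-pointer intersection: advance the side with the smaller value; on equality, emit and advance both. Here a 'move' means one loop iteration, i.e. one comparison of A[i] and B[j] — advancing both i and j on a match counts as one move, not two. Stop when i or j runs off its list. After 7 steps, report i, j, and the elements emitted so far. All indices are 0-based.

i=0 j=0: 11>1, j++
i=0 j=1: 11>2, j++
i=0 j=2: 11<13, i++
i=1 j=2: 18>13, j++
i=1 j=3: 18>15, j++
i=1 j=4: 18>17, j++
i=1 j=5: 18<28, i++

i=2, j=5, emitted=[]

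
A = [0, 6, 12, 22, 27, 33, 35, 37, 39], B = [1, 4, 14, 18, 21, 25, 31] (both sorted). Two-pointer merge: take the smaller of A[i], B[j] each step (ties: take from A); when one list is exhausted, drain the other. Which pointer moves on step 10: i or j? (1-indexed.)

j

i=1 j=1: A[i]=0<=B[j]=1 take 0, i++
i=2 j=1: A[i]=6>B[j]=1 take 1, j++
i=2 j=2: A[i]=6>B[j]=4 take 4, j++
i=2 j=3: A[i]=6<=B[j]=14 take 6, i++
i=3 j=3: A[i]=12<=B[j]=14 take 12, i++
i=4 j=3: A[i]=22>B[j]=14 take 14, j++
i=4 j=4: A[i]=22>B[j]=18 take 18, j++
i=4 j=5: A[i]=22>B[j]=21 take 21, j++
i=4 j=6: A[i]=22<=B[j]=25 take 22, i++
i=5 j=6: A[i]=27>B[j]=25 take 25, j++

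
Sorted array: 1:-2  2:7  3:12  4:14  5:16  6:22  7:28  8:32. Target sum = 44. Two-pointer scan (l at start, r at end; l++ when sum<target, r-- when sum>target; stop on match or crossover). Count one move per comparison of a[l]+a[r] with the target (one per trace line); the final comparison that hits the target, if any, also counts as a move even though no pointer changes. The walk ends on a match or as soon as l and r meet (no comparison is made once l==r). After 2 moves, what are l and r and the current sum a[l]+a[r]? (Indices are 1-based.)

l=3, r=8, sum=44

l=1 r=8: -2+32=30 <44, l++
l=2 r=8: 7+32=39 <44, l++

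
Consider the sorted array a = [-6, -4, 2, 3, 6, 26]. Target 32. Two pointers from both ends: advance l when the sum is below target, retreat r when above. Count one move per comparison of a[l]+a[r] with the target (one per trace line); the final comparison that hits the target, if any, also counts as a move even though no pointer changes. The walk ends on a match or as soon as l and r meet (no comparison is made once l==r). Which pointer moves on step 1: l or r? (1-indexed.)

l=1 r=6: -6+26=20 <32, l++

l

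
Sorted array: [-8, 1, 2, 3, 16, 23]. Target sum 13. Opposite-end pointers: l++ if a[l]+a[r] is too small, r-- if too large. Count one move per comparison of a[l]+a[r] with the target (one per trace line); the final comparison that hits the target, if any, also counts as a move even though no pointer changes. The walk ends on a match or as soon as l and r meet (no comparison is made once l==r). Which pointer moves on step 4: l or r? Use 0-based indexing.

[0,5] -8+23=15 >13 → r--
[0,4] -8+16=8 <13 → l++
[1,4] 1+16=17 >13 → r--
[1,3] 1+3=4 <13 → l++

l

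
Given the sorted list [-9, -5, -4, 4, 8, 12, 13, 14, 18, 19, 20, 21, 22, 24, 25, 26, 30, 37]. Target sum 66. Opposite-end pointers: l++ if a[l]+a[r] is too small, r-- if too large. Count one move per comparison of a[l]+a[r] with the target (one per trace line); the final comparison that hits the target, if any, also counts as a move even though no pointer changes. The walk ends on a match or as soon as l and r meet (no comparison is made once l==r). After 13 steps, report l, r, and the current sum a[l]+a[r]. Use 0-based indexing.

[0,17] -9+37=28 <66 → l++
[1,17] -5+37=32 <66 → l++
[2,17] -4+37=33 <66 → l++
[3,17] 4+37=41 <66 → l++
[4,17] 8+37=45 <66 → l++
[5,17] 12+37=49 <66 → l++
[6,17] 13+37=50 <66 → l++
[7,17] 14+37=51 <66 → l++
[8,17] 18+37=55 <66 → l++
[9,17] 19+37=56 <66 → l++
[10,17] 20+37=57 <66 → l++
[11,17] 21+37=58 <66 → l++
[12,17] 22+37=59 <66 → l++

l=13, r=17, sum=61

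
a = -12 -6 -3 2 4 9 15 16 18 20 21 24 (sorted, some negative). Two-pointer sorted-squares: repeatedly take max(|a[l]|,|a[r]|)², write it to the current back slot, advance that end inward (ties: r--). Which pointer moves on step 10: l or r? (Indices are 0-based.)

[0,11] |-12|<=|24| out[11]=576 → r--
[0,10] |-12|<=|21| out[10]=441 → r--
[0,9] |-12|<=|20| out[9]=400 → r--
[0,8] |-12|<=|18| out[8]=324 → r--
[0,7] |-12|<=|16| out[7]=256 → r--
[0,6] |-12|<=|15| out[6]=225 → r--
[0,5] |-12|>|9| out[5]=144 → l++
[1,5] |-6|<=|9| out[4]=81 → r--
[1,4] |-6|>|4| out[3]=36 → l++
[2,4] |-3|<=|4| out[2]=16 → r--

r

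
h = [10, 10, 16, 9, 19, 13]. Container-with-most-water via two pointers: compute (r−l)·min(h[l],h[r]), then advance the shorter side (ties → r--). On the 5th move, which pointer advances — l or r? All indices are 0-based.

l

[0,5] min(10,13)*5=50 best=50 * → l++
[1,5] min(10,13)*4=40 best=50 → l++
[2,5] min(16,13)*3=39 best=50 → r--
[2,4] min(16,19)*2=32 best=50 → l++
[3,4] min(9,19)*1=9 best=50 → l++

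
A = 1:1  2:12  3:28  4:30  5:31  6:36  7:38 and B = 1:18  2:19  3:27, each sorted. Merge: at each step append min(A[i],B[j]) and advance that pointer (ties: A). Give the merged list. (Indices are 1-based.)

[i=1,j=1] A[i]=1<=B[j]=18 take 1 → i++
[i=2,j=1] A[i]=12<=B[j]=18 take 12 → i++
[i=3,j=1] A[i]=28>B[j]=18 take 18 → j++
[i=3,j=2] A[i]=28>B[j]=19 take 19 → j++
[i=3,j=3] A[i]=28>B[j]=27 take 27 → j++
[i=3,j=4] B done, take A[i]=28 → i++
[i=4,j=4] B done, take A[i]=30 → i++
[i=5,j=4] B done, take A[i]=31 → i++
[i=6,j=4] B done, take A[i]=36 → i++
[i=7,j=4] B done, take A[i]=38 → i++

[1, 12, 18, 19, 27, 28, 30, 31, 36, 38]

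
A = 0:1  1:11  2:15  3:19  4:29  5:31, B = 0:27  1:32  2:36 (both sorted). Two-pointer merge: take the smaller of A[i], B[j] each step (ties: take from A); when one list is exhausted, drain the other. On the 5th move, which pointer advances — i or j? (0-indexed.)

i=0 j=0: A[i]=1<=B[j]=27 take 1, i++
i=1 j=0: A[i]=11<=B[j]=27 take 11, i++
i=2 j=0: A[i]=15<=B[j]=27 take 15, i++
i=3 j=0: A[i]=19<=B[j]=27 take 19, i++
i=4 j=0: A[i]=29>B[j]=27 take 27, j++

j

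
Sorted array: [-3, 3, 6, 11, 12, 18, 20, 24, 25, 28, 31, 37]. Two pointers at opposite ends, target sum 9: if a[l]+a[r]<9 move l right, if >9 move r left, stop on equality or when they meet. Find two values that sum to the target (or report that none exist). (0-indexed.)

l=0 r=11: -3+37=34 >9, r--
l=0 r=10: -3+31=28 >9, r--
l=0 r=9: -3+28=25 >9, r--
l=0 r=8: -3+25=22 >9, r--
l=0 r=7: -3+24=21 >9, r--
l=0 r=6: -3+20=17 >9, r--
l=0 r=5: -3+18=15 >9, r--
l=0 r=4: -3+12=9, found

(-3, 12)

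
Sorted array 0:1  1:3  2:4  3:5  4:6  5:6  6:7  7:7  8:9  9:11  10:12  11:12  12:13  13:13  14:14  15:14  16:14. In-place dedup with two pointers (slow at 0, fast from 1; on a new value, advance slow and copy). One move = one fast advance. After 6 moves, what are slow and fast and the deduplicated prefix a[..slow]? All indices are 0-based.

slow=0 fast=1: a[fast]=3≠a[slow]=1 write a[1]=3, slow++,fast++
slow=1 fast=2: a[fast]=4≠a[slow]=3 write a[2]=4, slow++,fast++
slow=2 fast=3: a[fast]=5≠a[slow]=4 write a[3]=5, slow++,fast++
slow=3 fast=4: a[fast]=6≠a[slow]=5 write a[4]=6, slow++,fast++
slow=4 fast=5: a[fast]=6=a[slow] dup, fast++
slow=4 fast=6: a[fast]=7≠a[slow]=6 write a[5]=7, slow++,fast++

slow=5, fast=7, prefix=[1, 3, 4, 5, 6, 7]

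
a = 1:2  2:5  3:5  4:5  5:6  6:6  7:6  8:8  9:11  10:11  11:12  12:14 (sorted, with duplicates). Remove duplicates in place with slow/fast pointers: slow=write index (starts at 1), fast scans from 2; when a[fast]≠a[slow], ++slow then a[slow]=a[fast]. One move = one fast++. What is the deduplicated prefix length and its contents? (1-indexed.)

slow=1 fast=2: a[fast]=5≠a[slow]=2 write a[2]=5, slow++,fast++
slow=2 fast=3: a[fast]=5=a[slow] dup, fast++
slow=2 fast=4: a[fast]=5=a[slow] dup, fast++
slow=2 fast=5: a[fast]=6≠a[slow]=5 write a[3]=6, slow++,fast++
slow=3 fast=6: a[fast]=6=a[slow] dup, fast++
slow=3 fast=7: a[fast]=6=a[slow] dup, fast++
slow=3 fast=8: a[fast]=8≠a[slow]=6 write a[4]=8, slow++,fast++
slow=4 fast=9: a[fast]=11≠a[slow]=8 write a[5]=11, slow++,fast++
slow=5 fast=10: a[fast]=11=a[slow] dup, fast++
slow=5 fast=11: a[fast]=12≠a[slow]=11 write a[6]=12, slow++,fast++
slow=6 fast=12: a[fast]=14≠a[slow]=12 write a[7]=14, slow++,fast++

length 7; prefix = [2, 5, 6, 8, 11, 12, 14]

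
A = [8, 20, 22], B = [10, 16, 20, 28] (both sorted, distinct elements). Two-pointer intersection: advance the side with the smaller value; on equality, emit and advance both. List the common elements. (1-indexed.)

[i=1,j=1] 8<10 → i++
[i=2,j=1] 20>10 → j++
[i=2,j=2] 20>16 → j++
[i=2,j=3] 20==20 emit → i++,j++
[i=3,j=4] 22<28 → i++

intersection = [20]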